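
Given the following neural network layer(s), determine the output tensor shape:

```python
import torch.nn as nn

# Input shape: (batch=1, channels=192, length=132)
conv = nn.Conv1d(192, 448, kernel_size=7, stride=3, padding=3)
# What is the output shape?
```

Input: (1, 192, 132) -> Output: (1, 448, 44)

Answer: (1, 448, 44)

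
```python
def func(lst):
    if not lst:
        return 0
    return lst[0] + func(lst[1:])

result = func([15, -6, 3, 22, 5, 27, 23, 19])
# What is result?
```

15 + (-6) + 3 + 22 + 5 + 27 + 23 + 19 + 0 = 108

Answer: 108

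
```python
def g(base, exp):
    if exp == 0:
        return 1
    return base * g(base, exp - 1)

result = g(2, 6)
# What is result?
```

g(2, 6) = 2 * 2 * 2 * 2 * 2 * 2 = 64

Answer: 64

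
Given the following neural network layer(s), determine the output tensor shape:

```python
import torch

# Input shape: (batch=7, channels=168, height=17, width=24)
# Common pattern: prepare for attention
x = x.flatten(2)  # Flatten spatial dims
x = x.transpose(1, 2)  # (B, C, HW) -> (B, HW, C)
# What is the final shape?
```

Input: (7, 168, 17, 24) -> after flatten(2): (7, 168, 408) -> Output: (7, 408, 168)

Answer: (7, 408, 168)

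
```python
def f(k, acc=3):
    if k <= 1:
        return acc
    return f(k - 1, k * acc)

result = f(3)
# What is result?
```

Accumulator trace (n, acc): (3, 3) -> (2, 9) -> (1, 18) -> return 18

Answer: 18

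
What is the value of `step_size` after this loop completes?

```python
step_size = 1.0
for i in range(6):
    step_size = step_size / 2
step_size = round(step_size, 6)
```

Halving LR 6 times: 1 / 2^6
`step_size` takes the values: 1.0 → 0.5 → 0.25 → 0.125 → 0.0625 → 0.03125 → 0.015625

Answer: 0.015625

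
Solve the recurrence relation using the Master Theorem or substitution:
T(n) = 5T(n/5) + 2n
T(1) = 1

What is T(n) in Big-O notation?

By Master Theorem: a=5, b=5, f(n)=2n. Since log_5(5) = 1 and f(n) = Θ(n^1), Case 2 applies. T(n) = O(n log n).

Answer: O(n log n)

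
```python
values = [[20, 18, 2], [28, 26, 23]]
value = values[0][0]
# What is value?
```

Trace:
`values = [[20, 18, 2], [28, 26, 23]]` → values = [[20, 18, 2], [28, 26, 23]]
`value = values[0][0]` → value = 20
So value = 20

Answer: 20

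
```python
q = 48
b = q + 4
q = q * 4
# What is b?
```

Trace:
`q = 48` → q = 48
`b = q + 4` → b = 52
`q = q * 4` → q = 192
So b = 52

Answer: 52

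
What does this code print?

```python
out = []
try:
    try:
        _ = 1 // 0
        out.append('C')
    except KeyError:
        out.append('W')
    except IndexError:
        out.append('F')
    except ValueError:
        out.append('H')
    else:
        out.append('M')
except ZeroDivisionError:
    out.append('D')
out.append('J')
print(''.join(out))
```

Execution trace: 'D' (outer except ZeroDivisionError) → 'J' (after the try/except). Output: DJ

Answer: DJ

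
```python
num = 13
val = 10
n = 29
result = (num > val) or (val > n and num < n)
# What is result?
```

Trace:
`num = 13` → num = 13
`val = 10` → val = 10
`n = 29` → n = 29
`result = (num > val) or (val > n and num < n)` → result = True
So result = True

Answer: True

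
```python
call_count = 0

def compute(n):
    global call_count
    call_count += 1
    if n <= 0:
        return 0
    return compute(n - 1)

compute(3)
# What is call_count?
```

Linear recursion stepping by 1: 4 calls from n=3 down to ≤0.

Answer: 4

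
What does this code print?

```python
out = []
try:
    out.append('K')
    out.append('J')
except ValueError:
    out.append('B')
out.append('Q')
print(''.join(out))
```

Execution trace: 'K' (try body) → 'J' (try body, no exception) → 'Q' (after the try/except). Output: KJQ

Answer: KJQ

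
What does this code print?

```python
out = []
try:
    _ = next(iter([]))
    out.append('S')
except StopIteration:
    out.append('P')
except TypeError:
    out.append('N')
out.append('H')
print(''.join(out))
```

Execution trace: 'P' (except StopIteration) → 'H' (after the try/except). Output: PH

Answer: PH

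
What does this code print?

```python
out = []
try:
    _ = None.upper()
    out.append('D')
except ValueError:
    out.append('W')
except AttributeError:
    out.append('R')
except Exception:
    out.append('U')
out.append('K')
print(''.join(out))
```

Execution trace: 'R' (except AttributeError) → 'K' (after the try/except). Output: RK

Answer: RK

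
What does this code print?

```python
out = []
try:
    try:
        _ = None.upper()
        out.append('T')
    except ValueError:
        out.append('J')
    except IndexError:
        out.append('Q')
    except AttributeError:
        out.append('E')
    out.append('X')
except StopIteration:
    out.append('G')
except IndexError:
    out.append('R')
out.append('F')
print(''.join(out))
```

Execution trace: 'E' (inner except AttributeError) → 'X' (try body, no exception) → 'F' (after the try/except). Output: EXF

Answer: EXF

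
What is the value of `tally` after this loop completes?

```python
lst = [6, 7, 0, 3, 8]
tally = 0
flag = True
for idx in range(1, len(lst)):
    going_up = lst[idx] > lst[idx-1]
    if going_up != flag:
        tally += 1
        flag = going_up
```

Count direction changes in [6, 7, 0, 3, 8]
`tally` takes the values: 0 → 1 → 2

Answer: 2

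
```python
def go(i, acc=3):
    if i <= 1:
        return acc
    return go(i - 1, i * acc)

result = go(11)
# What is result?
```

Accumulator trace (n, acc): (11, 3) -> (10, 33) -> (9, 330) -> (8, 2970) -> (7, 23760) -> (6, 166320) -> (5, 997920) -> (4, 4989600) -> (3, 19958400) -> (2, 59875200) -> (1, 119750400) -> return 119750400

Answer: 119750400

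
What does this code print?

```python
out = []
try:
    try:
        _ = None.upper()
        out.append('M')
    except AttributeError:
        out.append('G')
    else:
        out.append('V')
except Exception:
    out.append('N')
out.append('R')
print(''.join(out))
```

Execution trace: 'G' (inner except AttributeError) → 'R' (after the try/except). Output: GR

Answer: GR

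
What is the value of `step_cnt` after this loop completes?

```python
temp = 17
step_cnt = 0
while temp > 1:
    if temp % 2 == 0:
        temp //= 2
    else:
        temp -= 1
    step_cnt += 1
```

Steps to reduce 17 to 1
`step_cnt` takes the values: 0 → 1 → 2 → 3 → 4 → 5

Answer: 5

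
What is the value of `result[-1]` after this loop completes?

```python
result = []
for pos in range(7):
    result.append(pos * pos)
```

Last element of squares 0 to 6
`result` takes the values: [] → [0] → [0, 1] → [0, 1, 4] → [0, 1, 4, 9] → [0, 1, 4, 9, 16] → [0, 1, 4, 9, 16, 25] → [0, 1, 4, 9, 16, 25, 36]
So `result[-1]` = 36

Answer: 36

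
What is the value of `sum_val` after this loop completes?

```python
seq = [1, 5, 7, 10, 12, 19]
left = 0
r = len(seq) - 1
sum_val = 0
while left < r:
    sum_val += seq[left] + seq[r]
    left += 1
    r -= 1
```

Sum of pairs from ends
`sum_val` takes the values: 0 → 20 → 37 → 54

Answer: 54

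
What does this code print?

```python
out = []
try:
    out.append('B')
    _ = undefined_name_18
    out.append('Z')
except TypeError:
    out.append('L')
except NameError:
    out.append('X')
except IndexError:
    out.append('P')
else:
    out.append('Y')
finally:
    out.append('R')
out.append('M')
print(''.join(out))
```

Execution trace: 'B' (try body) → 'X' (except NameError) → 'R' (finally) → 'M' (after the try/except). Output: BXRM

Answer: BXRM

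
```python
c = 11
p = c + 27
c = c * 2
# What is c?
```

Trace:
`c = 11` → c = 11
`p = c + 27` → p = 38
`c = c * 2` → c = 22
So c = 22

Answer: 22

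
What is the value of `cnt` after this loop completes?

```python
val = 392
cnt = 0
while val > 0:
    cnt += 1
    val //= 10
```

Count digits by repeated division by 10
`cnt` takes the values: 0 → 1 → 2 → 3

Answer: 3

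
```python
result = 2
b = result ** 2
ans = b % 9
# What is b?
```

Trace:
`result = 2` → result = 2
`b = result ** 2` → b = 4
`ans = b % 9` → ans = 4
So b = 4

Answer: 4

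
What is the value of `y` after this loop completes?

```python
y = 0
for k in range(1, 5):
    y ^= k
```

XOR of 1 to 4
`y` takes the values: 0 → 1 → 3 → 0 → 4

Answer: 4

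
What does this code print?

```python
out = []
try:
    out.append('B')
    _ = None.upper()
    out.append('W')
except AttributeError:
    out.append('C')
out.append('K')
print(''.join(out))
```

Execution trace: 'B' (try body) → 'C' (except AttributeError) → 'K' (after the try/except). Output: BCK

Answer: BCK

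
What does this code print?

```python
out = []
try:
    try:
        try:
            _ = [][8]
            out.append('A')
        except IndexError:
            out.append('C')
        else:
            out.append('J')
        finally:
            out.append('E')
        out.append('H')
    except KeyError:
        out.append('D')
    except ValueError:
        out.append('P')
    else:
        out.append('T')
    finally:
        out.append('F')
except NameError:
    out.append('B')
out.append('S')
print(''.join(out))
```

Execution trace: 'C' (inner except IndexError) → 'E' (inner finally) → 'H' (try body, no exception) → 'T' (else) → 'F' (finally) → 'S' (after the try/except). Output: CEHTFS

Answer: CEHTFS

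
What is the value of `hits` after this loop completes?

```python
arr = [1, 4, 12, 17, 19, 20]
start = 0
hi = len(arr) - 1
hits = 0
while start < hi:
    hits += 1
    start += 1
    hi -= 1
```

Iterations until pointers meet (list length 6)
`hits` takes the values: 0 → 1 → 2 → 3

Answer: 3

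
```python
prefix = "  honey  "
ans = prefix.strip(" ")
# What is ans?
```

Trace:
`prefix = "  honey  "` → prefix = '  honey  '
`ans = prefix.strip(" ")` → ans = 'honey'
So ans = 'honey'

Answer: 'honey'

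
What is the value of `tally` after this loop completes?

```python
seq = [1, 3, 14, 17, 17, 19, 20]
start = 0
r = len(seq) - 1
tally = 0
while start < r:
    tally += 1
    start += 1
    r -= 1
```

Iterations until pointers meet (list length 7)
`tally` takes the values: 0 → 1 → 2 → 3

Answer: 3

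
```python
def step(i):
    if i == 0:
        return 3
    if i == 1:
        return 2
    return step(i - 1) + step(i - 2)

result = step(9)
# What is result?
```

Build up from base cases: step(0)=3, step(1)=2, step(2)=5, step(3)=7, step(4)=12, step(5)=19, step(6)=31, ..., step(9)=131

Answer: 131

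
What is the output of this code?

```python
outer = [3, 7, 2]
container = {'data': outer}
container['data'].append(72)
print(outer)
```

Key concept: dict holds reference to list.
Step by step:
`outer = [3, 7, 2]` → outer = [3, 7, 2]
`container = {'data': outer}` → container = {'data': [3, 7, 2]}
`container['data'].append(72)` → outer = [3, 7, 2, 72]; container = {'data': [3, 7, 2, 72]}
`print(outer)` → prints [3, 7, 2, 72]

Answer: [3, 7, 2, 72]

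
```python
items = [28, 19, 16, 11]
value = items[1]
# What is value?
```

Trace:
`items = [28, 19, 16, 11]` → items = [28, 19, 16, 11]
`value = items[1]` → value = 19
So value = 19

Answer: 19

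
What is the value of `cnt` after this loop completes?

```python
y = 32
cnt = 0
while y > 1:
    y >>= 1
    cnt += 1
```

Count right shifts until 1
`cnt` takes the values: 0 → 1 → 2 → 3 → 4 → 5

Answer: 5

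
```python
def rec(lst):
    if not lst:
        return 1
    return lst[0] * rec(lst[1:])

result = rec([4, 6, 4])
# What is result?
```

Product over [4, 6, 4] = 4 * 6 * 4 = 96

Answer: 96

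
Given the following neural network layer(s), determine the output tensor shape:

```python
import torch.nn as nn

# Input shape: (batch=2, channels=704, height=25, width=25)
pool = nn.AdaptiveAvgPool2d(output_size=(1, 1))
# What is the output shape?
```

Input: (2, 704, 25, 25) -> Output: (2, 704, 1, 1)

Answer: (2, 704, 1, 1)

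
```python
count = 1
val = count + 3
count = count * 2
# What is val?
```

Trace:
`count = 1` → count = 1
`val = count + 3` → val = 4
`count = count * 2` → count = 2
So val = 4

Answer: 4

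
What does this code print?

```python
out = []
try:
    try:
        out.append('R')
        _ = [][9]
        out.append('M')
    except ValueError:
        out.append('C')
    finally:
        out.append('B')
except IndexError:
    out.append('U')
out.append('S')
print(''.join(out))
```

Execution trace: 'R' (try body) → 'B' (finally) → 'U' (outer except IndexError) → 'S' (after the try/except). Output: RBUS

Answer: RBUS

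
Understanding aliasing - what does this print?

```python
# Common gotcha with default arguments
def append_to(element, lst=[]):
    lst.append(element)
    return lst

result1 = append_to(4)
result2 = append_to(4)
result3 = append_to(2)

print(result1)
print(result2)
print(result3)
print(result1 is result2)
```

Key concept: mutable default argument gotcha.
Step by step:
`result1 = append_to(4)` → result1 = [4]
`result2 = append_to(4)` → result1 = [4, 4] (same object as result2); result2 = [4, 4] (same object as result1)
`result3 = append_to(2)` → result1 = [4, 4, 2] (same object as result2, result3); result2 = [4, 4, 2] (same object as result1, result3); result3 = [4, 4, 2] (same object as result1, result2)
`print(result1)` → prints [4, 4, 2]
`print(result2)` → prints [4, 4, 2]
`print(result3)` → prints [4, 4, 2]
`print(result1 is result2)` → prints True

Answer:
[4, 4, 2]
[4, 4, 2]
[4, 4, 2]
True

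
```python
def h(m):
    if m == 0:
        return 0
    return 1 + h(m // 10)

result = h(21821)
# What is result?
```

Count of digits of 21821: 5

Answer: 5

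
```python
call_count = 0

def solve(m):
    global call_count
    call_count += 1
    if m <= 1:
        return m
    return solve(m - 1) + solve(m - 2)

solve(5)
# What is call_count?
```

Calls(m) = 1 + Calls(m-1) + Calls(m-2); Calls(0)=Calls(1)=1. For m=5 this gives 15.

Answer: 15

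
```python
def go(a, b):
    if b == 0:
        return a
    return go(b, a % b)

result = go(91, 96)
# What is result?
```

go(91, 96) -> go(96, 91) -> go(91, 5) -> go(5, 1) -> go(1, 0) -> 1

Answer: 1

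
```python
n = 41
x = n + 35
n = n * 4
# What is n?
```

Trace:
`n = 41` → n = 41
`x = n + 35` → x = 76
`n = n * 4` → n = 164
So n = 164

Answer: 164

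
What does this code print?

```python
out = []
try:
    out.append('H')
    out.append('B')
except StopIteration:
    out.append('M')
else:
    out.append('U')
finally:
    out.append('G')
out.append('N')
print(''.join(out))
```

Execution trace: 'H' (try body) → 'B' (try body, no exception) → 'U' (else) → 'G' (finally) → 'N' (after the try/except). Output: HBUGN

Answer: HBUGN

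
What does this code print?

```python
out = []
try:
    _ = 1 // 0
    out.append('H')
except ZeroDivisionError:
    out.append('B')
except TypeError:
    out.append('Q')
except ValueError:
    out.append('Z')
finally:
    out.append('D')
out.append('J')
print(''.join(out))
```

Execution trace: 'B' (except ZeroDivisionError) → 'D' (finally) → 'J' (after the try/except). Output: BDJ

Answer: BDJ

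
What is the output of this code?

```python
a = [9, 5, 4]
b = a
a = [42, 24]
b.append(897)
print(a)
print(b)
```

Key concept: rebinding vs mutation: a is rebound to a new list, b still points at the original.
Step by step:
`a = [9, 5, 4]` → a = [9, 5, 4]
`b = a` → b = [9, 5, 4] (same object as a)
`a = [42, 24]` → a = [42, 24]
`b.append(897)` → b = [9, 5, 4, 897]
`print(a)` → prints [42, 24]
`print(b)` → prints [9, 5, 4, 897]

Answer:
[42, 24]
[9, 5, 4, 897]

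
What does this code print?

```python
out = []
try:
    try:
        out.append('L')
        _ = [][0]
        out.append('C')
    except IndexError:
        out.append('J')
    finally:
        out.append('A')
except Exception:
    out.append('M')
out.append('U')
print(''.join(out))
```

Execution trace: 'L' (inner try body) → 'J' (inner except IndexError) → 'A' (inner finally) → 'U' (after the try/except). Output: LJAU

Answer: LJAU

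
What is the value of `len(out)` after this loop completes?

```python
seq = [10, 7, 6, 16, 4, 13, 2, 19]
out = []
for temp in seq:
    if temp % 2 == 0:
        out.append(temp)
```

Count even numbers in [10, 7, 6, 16, 4, 13, 2, 19]
`out` takes the values: [] → [10] → [10, 6] → [10, 6, 16] → [10, 6, 16, 4] → [10, 6, 16, 4, 2]
So `len(out)` = 5

Answer: 5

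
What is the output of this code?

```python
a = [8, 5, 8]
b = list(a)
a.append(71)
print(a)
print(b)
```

Key concept: list() constructor creates copy.
Step by step:
`a = [8, 5, 8]` → a = [8, 5, 8]
`b = list(a)` → b = [8, 5, 8]
`a.append(71)` → a = [8, 5, 8, 71]
`print(a)` → prints [8, 5, 8, 71]
`print(b)` → prints [8, 5, 8]

Answer:
[8, 5, 8, 71]
[8, 5, 8]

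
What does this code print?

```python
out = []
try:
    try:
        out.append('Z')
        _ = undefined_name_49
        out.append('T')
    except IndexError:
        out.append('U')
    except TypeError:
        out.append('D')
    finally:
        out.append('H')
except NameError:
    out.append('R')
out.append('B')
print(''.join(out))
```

Execution trace: 'Z' (try body) → 'H' (finally) → 'R' (outer except NameError) → 'B' (after the try/except). Output: ZHRB

Answer: ZHRB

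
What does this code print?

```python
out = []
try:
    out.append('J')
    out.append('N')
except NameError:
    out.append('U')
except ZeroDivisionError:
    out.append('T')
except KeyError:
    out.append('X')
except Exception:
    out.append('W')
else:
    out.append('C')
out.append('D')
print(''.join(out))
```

Execution trace: 'J' (try body) → 'N' (try body, no exception) → 'C' (else) → 'D' (after the try/except). Output: JNCD

Answer: JNCD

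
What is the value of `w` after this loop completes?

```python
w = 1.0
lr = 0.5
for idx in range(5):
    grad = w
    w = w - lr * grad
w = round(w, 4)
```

Gradient descent: w = 1.0 * (1 - 0.5)^5
`w` takes the values: 1.0 → 0.5 → 0.25 → 0.125 → 0.0625 → 0.03125 → 0.0312

Answer: 0.0312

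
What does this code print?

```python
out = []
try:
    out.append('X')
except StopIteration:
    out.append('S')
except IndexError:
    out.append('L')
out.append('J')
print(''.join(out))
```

Execution trace: 'X' (try body, no exception) → 'J' (after the try/except). Output: XJ

Answer: XJ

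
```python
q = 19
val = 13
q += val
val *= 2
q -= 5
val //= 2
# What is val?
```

Trace:
`q = 19` → q = 19
`val = 13` → val = 13
`q += val` → q = 32
`val *= 2` → val = 26
`q -= 5` → q = 27
`val //= 2` → val = 13
So val = 13

Answer: 13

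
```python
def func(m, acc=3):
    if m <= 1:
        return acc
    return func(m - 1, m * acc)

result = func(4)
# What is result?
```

Accumulator trace (n, acc): (4, 3) -> (3, 12) -> (2, 36) -> (1, 72) -> return 72

Answer: 72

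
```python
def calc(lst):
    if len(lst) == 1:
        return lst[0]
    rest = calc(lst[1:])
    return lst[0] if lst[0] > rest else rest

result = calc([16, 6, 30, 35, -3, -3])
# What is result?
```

Recursive max over [16, 6, 30, 35, -3, -3] = 35

Answer: 35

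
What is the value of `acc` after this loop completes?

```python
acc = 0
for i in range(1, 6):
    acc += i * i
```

Sum of squares 1² to 5² = 55
`acc` takes the values: 0 → 1 → 5 → 14 → 30 → 55

Answer: 55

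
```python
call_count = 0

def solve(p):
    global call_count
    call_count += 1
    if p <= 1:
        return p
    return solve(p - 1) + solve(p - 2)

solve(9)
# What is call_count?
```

Calls(p) = 1 + Calls(p-1) + Calls(p-2); Calls(0)=Calls(1)=1. For p=9 this gives 109.

Answer: 109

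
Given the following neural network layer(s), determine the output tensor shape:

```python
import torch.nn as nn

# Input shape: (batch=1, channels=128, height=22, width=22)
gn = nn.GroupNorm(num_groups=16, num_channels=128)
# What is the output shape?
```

Input: (1, 128, 22, 22) -> Output: (1, 128, 22, 22)

Answer: (1, 128, 22, 22)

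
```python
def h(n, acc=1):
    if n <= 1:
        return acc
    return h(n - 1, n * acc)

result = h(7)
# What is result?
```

Accumulator trace (n, acc): (7, 1) -> (6, 7) -> (5, 42) -> (4, 210) -> (3, 840) -> (2, 2520) -> (1, 5040) -> return 5040

Answer: 5040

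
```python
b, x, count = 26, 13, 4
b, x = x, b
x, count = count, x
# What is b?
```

Trace:
`b, x, count = 26, 13, 4` → b = 26; x = 13; count = 4
`b, x = x, b` → b = 13; x = 26
`x, count = count, x` → x = 4; count = 26
So b = 13

Answer: 13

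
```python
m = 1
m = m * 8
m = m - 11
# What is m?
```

Trace:
`m = 1` → m = 1
`m = m * 8` → m = 8
`m = m - 11` → m = -3
So m = -3

Answer: -3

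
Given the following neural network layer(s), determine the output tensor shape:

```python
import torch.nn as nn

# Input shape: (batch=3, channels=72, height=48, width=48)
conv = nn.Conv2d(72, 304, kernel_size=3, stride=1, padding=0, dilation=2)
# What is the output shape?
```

Input: (3, 72, 48, 48) -> Output: (3, 304, 44, 44)

Answer: (3, 304, 44, 44)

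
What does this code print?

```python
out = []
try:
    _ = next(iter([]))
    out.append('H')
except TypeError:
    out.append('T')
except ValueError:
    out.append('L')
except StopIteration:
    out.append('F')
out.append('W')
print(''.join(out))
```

Execution trace: 'F' (except StopIteration) → 'W' (after the try/except). Output: FW

Answer: FW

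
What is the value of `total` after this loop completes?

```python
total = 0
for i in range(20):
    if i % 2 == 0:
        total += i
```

Sum of even numbers 0 to 19
`total` takes the values: 0 → 2 → 6 → 12 → 20 → 30 → 42 → 56 → 72 → 90

Answer: 90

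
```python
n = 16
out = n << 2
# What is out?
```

Trace:
`n = 16` → n = 16
`out = n << 2` → out = 64
So out = 64

Answer: 64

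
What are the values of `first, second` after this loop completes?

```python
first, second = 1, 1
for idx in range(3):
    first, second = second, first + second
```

Fibonacci: after 3 iterations
`first, second` takes the values: (1, 1) → (1, 2) → (2, 3) → (3, 5)

Answer: 3, 5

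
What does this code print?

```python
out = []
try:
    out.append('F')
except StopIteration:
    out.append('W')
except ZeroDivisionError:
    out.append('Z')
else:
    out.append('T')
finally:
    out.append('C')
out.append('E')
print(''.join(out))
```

Execution trace: 'F' (try body, no exception) → 'T' (else) → 'C' (finally) → 'E' (after the try/except). Output: FTCE

Answer: FTCE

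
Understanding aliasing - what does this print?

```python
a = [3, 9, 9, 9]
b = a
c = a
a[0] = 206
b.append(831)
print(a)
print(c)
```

Key concept: multiple aliases.
Step by step:
`a = [3, 9, 9, 9]` → a = [3, 9, 9, 9]
`b = a` → b = [3, 9, 9, 9] (same object as a)
`c = a` → c = [3, 9, 9, 9] (same object as a, b)
`a[0] = 206` → a = [206, 9, 9, 9] (same object as b, c); b = [206, 9, 9, 9] (same object as a, c); c = [206, 9, 9, 9] (same object as a, b)
`b.append(831)` → a = [206, 9, 9, 9, 831] (same object as b, c); b = [206, 9, 9, 9, 831] (same object as a, c); c = [206, 9, 9, 9, 831] (same object as a, b)
`print(a)` → prints [206, 9, 9, 9, 831]
`print(c)` → prints [206, 9, 9, 9, 831]

Answer:
[206, 9, 9, 9, 831]
[206, 9, 9, 9, 831]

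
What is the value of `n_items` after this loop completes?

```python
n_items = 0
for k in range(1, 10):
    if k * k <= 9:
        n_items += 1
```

Count numbers where k² ≤ 9
`n_items` takes the values: 0 → 1 → 2 → 3

Answer: 3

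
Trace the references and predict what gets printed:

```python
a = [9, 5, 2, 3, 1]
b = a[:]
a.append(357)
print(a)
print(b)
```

Key concept: slice [:] creates copy.
Step by step:
`a = [9, 5, 2, 3, 1]` → a = [9, 5, 2, 3, 1]
`b = a[:]` → b = [9, 5, 2, 3, 1]
`a.append(357)` → a = [9, 5, 2, 3, 1, 357]
`print(a)` → prints [9, 5, 2, 3, 1, 357]
`print(b)` → prints [9, 5, 2, 3, 1]

Answer:
[9, 5, 2, 3, 1, 357]
[9, 5, 2, 3, 1]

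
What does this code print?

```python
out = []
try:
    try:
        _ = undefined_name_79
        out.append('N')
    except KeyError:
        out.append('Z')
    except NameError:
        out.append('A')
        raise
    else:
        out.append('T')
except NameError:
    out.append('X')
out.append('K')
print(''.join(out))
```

Execution trace: 'A' (inner except NameError) → 'X' (outer except NameError) → 'K' (after the try/except). Output: AXK

Answer: AXK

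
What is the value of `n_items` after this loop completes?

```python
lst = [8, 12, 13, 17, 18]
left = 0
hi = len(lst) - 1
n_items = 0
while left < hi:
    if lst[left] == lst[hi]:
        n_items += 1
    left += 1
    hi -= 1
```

Count matching pairs from ends
`n_items` takes the values: 0

Answer: 0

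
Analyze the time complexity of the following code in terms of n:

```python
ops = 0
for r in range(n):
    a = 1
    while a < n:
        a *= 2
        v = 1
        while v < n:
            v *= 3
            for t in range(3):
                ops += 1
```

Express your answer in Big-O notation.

Each loop level contributes: n × log n × log n × 1. Multiplying the contributions gives O(n log² n).

Answer: O(n log² n)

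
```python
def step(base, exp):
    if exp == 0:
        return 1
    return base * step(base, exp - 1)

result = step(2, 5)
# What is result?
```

step(2, 5) = 2 * 2 * 2 * 2 * 2 = 32

Answer: 32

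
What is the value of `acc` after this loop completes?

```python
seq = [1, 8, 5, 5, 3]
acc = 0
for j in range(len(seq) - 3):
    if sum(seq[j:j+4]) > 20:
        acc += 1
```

Count windows with sum > 20
`acc` takes the values: 0 → 1

Answer: 1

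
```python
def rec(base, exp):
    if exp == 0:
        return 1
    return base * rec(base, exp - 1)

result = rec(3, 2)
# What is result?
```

rec(3, 2) = 3 * 3 = 9

Answer: 9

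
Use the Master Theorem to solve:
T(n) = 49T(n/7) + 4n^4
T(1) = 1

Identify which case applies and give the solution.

a=49, b=7, f(n)=4n^4. log_7(49) = 2. Since c=4 > 2 and the regularity condition holds (49(n/7)^4 = (49/7^4)n^4 with 49/7^4 < 1), Case 3 applies: T(n) = Θ(f(n)) = O(n^4).

Answer: O(n^4) - Case 3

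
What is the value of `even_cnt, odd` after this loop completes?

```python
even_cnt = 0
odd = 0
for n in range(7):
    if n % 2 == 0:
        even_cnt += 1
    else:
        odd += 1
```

Count evens and odds in range(7)
`even_cnt, odd` takes the values: (0, 0) → (1, 0) → (1, 1) → (2, 1) → (2, 2) → (3, 2) → (3, 3) → (4, 3)

Answer: 4, 3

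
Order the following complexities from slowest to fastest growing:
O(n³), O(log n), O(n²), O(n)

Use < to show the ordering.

Ordered by growth rate: O(log n) < O(n) < O(n²) < O(n³)

Answer: O(log n) < O(n) < O(n²) < O(n³)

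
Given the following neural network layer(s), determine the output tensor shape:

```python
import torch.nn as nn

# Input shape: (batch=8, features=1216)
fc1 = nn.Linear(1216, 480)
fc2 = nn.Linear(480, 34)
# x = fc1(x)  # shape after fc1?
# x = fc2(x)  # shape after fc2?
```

Input: (8, 1216) -> after fc1: (8, 480) -> Output: (8, 34)

Answer: (8, 34)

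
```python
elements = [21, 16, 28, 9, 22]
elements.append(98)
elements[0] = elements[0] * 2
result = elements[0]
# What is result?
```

Trace:
`elements = [21, 16, 28, 9, 22]` → elements = [21, 16, 28, 9, 22]
`elements.append(98)` → elements = [21, 16, 28, 9, 22, 98]
`elements[0] = elements[0] * 2` → elements = [42, 16, 28, 9, 22, 98]
`result = elements[0]` → result = 42
So result = 42

Answer: 42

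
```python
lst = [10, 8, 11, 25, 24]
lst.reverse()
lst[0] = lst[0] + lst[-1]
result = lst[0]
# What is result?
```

Trace:
`lst = [10, 8, 11, 25, 24]` → lst = [10, 8, 11, 25, 24]
`lst.reverse()` → lst = [24, 25, 11, 8, 10]
`lst[0] = lst[0] + lst[-1]` → lst = [34, 25, 11, 8, 10]
`result = lst[0]` → result = 34
So result = 34

Answer: 34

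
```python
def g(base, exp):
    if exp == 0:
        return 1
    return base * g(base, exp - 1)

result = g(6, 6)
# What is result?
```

g(6, 6) = 6 * 6 * 6 * 6 * 6 * 6 = 46656

Answer: 46656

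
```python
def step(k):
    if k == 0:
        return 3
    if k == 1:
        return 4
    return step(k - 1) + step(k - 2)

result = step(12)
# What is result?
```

Build up from base cases: step(0)=3, step(1)=4, step(2)=7, step(3)=11, step(4)=18, step(5)=29, step(6)=47, ..., step(12)=843

Answer: 843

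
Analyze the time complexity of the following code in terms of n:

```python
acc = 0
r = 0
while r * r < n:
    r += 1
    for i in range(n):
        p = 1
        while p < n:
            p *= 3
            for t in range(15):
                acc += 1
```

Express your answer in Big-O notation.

Each loop level contributes: √n × n × log n × 1. Multiplying the contributions gives O(n√n log n).

Answer: O(n√n log n)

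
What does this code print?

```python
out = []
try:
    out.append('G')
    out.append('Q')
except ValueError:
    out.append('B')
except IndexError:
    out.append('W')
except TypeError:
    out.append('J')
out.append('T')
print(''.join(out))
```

Execution trace: 'G' (try body) → 'Q' (try body, no exception) → 'T' (after the try/except). Output: GQT

Answer: GQT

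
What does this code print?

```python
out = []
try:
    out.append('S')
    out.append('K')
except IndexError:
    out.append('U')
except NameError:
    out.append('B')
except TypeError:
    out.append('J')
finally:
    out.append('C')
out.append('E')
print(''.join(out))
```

Execution trace: 'S' (try body) → 'K' (try body, no exception) → 'C' (finally) → 'E' (after the try/except). Output: SKCE

Answer: SKCE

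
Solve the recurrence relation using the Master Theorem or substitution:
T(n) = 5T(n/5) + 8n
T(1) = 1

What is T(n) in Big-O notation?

By Master Theorem: a=5, b=5, f(n)=8n. Since log_5(5) = 1 and f(n) = Θ(n^1), Case 2 applies. T(n) = O(n log n).

Answer: O(n log n)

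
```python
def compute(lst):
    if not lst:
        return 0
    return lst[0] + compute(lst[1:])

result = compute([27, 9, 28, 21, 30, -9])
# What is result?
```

27 + 9 + 28 + 21 + 30 + (-9) + 0 = 106

Answer: 106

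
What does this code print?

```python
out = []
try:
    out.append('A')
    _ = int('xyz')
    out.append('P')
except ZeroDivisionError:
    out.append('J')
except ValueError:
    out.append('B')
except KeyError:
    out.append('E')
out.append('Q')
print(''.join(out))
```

Execution trace: 'A' (try body) → 'B' (except ValueError) → 'Q' (after the try/except). Output: ABQ

Answer: ABQ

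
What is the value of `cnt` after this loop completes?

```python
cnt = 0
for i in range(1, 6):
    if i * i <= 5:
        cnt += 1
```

Count numbers where i² ≤ 5
`cnt` takes the values: 0 → 1 → 2

Answer: 2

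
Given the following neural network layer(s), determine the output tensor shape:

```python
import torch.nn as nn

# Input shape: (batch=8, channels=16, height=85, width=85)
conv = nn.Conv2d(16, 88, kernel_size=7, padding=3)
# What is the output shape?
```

Input: (8, 16, 85, 85) -> Output: (8, 88, 85, 85)

Answer: (8, 88, 85, 85)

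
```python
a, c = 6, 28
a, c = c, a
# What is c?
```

Trace:
`a, c = 6, 28` → a = 6; c = 28
`a, c = c, a` → a = 28; c = 6
So c = 6

Answer: 6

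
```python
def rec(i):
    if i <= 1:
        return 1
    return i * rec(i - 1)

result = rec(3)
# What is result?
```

rec(3) = 3 * 2 * 1 = 6

Answer: 6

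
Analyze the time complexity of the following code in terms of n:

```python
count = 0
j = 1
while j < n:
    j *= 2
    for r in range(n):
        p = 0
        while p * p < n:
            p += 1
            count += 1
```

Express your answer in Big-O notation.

Each loop level contributes: log n × n × √n. Multiplying the contributions gives O(n√n log n).

Answer: O(n√n log n)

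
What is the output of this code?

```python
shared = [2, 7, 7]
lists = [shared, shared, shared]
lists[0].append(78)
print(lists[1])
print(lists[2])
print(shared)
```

Key concept: list of same reference.
Step by step:
`shared = [2, 7, 7]` → shared = [2, 7, 7]
`lists = [shared, shared, shared]` → lists = [[2, 7, 7], [2, 7, 7], [2, 7, 7]]
`lists[0].append(78)` → shared = [2, 7, 7, 78]; lists = [[2, 7, 7, 78], [2, 7, 7, 78], [2, 7, 7, 78]]
`print(lists[1])` → prints [2, 7, 7, 78]
`print(lists[2])` → prints [2, 7, 7, 78]
`print(shared)` → prints [2, 7, 7, 78]

Answer:
[2, 7, 7, 78]
[2, 7, 7, 78]
[2, 7, 7, 78]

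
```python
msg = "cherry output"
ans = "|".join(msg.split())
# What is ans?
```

Trace:
`msg = "cherry output"` → msg = 'cherry output'
`ans = "|".join(msg.split())` → ans = 'cherry|output'
So ans = 'cherry|output'

Answer: 'cherry|output'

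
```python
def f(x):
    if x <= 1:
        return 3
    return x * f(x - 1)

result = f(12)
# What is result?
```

f(12) = 12 * 11 * 10 * 9 * 8 * 7 * 6 * 5 * 4 * 3 * 2 * 3 = 1437004800

Answer: 1437004800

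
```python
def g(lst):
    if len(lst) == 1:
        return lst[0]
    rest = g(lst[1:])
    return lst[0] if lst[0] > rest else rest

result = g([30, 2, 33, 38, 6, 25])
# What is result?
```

Recursive max over [30, 2, 33, 38, 6, 25] = 38

Answer: 38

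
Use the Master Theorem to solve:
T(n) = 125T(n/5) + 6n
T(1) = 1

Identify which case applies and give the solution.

a=125, b=5, f(n)=6n. log_5(125) = 3. Since c=1 < 3, Case 1 applies: T(n) = Θ(n^log_b(a)) = O(n^3).

Answer: O(n^3) - Case 1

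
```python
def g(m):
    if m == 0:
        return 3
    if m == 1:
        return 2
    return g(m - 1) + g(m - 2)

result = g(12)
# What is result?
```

Build up from base cases: g(0)=3, g(1)=2, g(2)=5, g(3)=7, g(4)=12, g(5)=19, g(6)=31, ..., g(12)=555

Answer: 555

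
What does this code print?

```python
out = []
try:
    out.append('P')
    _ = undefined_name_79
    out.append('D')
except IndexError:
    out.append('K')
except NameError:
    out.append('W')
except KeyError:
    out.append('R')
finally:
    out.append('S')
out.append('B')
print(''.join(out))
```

Execution trace: 'P' (try body) → 'W' (except NameError) → 'S' (finally) → 'B' (after the try/except). Output: PWSB

Answer: PWSB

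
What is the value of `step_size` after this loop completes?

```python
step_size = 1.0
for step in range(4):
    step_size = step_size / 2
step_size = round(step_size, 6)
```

Halving LR 4 times: 1 / 2^4
`step_size` takes the values: 1.0 → 0.5 → 0.25 → 0.125 → 0.0625

Answer: 0.0625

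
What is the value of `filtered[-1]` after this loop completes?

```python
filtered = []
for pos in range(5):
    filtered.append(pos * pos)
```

Last element of squares 0 to 4
`filtered` takes the values: [] → [0] → [0, 1] → [0, 1, 4] → [0, 1, 4, 9] → [0, 1, 4, 9, 16]
So `filtered[-1]` = 16

Answer: 16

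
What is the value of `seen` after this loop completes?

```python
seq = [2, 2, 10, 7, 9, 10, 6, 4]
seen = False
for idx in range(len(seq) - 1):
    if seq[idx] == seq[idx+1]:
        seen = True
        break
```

Check consecutive duplicates in [2, 2, 10, 7, 9, 10, 6, 4]
`seen` takes the values: False → True

Answer: True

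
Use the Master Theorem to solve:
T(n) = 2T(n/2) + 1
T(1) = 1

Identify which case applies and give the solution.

a=2, b=2, f(n)=1. log_2(2) = 1. Since c=0 < 1, Case 1 applies: T(n) = Θ(n^log_b(a)) = O(n).

Answer: O(n) - Case 1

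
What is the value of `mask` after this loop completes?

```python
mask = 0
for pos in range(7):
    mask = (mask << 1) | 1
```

Build 7 consecutive 1-bits: 0b1111111
`mask` takes the values: 0 → 1 → 3 → 7 → 15 → 31 → 63 → 127

Answer: 127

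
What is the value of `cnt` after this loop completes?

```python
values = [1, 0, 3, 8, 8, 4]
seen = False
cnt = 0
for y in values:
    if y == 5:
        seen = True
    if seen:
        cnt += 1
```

Count elements after first 5 in [1, 0, 3, 8, 8, 4]
`cnt` takes the values: 0

Answer: 0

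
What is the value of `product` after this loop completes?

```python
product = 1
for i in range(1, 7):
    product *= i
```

6! = 720
`product` takes the values: 1 → 2 → 6 → 24 → 120 → 720

Answer: 720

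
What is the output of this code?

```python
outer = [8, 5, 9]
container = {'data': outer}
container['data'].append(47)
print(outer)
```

Key concept: dict holds reference to list.
Step by step:
`outer = [8, 5, 9]` → outer = [8, 5, 9]
`container = {'data': outer}` → container = {'data': [8, 5, 9]}
`container['data'].append(47)` → outer = [8, 5, 9, 47]; container = {'data': [8, 5, 9, 47]}
`print(outer)` → prints [8, 5, 9, 47]

Answer: [8, 5, 9, 47]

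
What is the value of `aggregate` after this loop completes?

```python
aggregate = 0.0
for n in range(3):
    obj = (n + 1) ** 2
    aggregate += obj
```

Sum of squared losses 1² + 2² + ... + 3²
`aggregate` takes the values: 0.0 → 1.0 → 5.0 → 14.0

Answer: 14.0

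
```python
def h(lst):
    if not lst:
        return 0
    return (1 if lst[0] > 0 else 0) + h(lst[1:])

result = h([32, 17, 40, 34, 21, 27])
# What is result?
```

Count of positive elements in [32, 17, 40, 34, 21, 27] = 6

Answer: 6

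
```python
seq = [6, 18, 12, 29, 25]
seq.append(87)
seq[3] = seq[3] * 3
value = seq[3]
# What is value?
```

Trace:
`seq = [6, 18, 12, 29, 25]` → seq = [6, 18, 12, 29, 25]
`seq.append(87)` → seq = [6, 18, 12, 29, 25, 87]
`seq[3] = seq[3] * 3` → seq = [6, 18, 12, 87, 25, 87]
`value = seq[3]` → value = 87
So value = 87

Answer: 87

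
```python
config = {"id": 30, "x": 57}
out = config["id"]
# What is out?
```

Trace:
`config = {"id": 30, "x": 57}` → config = {'id': 30, 'x': 57}
`out = config["id"]` → out = 30
So out = 30

Answer: 30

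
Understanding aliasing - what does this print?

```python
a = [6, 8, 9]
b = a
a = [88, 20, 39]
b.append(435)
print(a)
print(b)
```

Key concept: rebinding vs mutation: a is rebound to a new list, b still points at the original.
Step by step:
`a = [6, 8, 9]` → a = [6, 8, 9]
`b = a` → b = [6, 8, 9] (same object as a)
`a = [88, 20, 39]` → a = [88, 20, 39]
`b.append(435)` → b = [6, 8, 9, 435]
`print(a)` → prints [88, 20, 39]
`print(b)` → prints [6, 8, 9, 435]

Answer:
[88, 20, 39]
[6, 8, 9, 435]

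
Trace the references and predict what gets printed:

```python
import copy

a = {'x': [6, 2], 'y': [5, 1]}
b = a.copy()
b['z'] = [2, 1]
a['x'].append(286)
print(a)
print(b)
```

Key concept: shallow copy of dict with mutable values.
Step by step:
`a = {'x': [6, 2], 'y': [5, 1]}` → a = {'x': [6, 2], 'y': [5, 1]}
`b = a.copy()` → b = {'x': [6, 2], 'y': [5, 1]}
`b['z'] = [2, 1]` → b = {'x': [6, 2], 'y': [5, 1], 'z': [2, 1]}
`a['x'].append(286)` → a = {'x': [6, 2, 286], 'y': [5, 1]}; b = {'x': [6, 2, 286], 'y': [5, 1], 'z': [2, 1]}
`print(a)` → prints {'x': [6, 2, 286], 'y': [5, 1]}
`print(b)` → prints {'x': [6, 2, 286], 'y': [5, 1], 'z': [2, 1]}

Answer:
{'x': [6, 2, 286], 'y': [5, 1]}
{'x': [6, 2, 286], 'y': [5, 1], 'z': [2, 1]}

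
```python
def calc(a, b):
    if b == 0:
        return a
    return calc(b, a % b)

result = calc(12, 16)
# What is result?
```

calc(12, 16) -> calc(16, 12) -> calc(12, 4) -> calc(4, 0) -> 4

Answer: 4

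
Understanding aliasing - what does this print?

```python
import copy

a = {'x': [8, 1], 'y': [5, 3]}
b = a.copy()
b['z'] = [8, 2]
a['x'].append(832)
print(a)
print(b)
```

Key concept: shallow copy of dict with mutable values.
Step by step:
`a = {'x': [8, 1], 'y': [5, 3]}` → a = {'x': [8, 1], 'y': [5, 3]}
`b = a.copy()` → b = {'x': [8, 1], 'y': [5, 3]}
`b['z'] = [8, 2]` → b = {'x': [8, 1], 'y': [5, 3], 'z': [8, 2]}
`a['x'].append(832)` → a = {'x': [8, 1, 832], 'y': [5, 3]}; b = {'x': [8, 1, 832], 'y': [5, 3], 'z': [8, 2]}
`print(a)` → prints {'x': [8, 1, 832], 'y': [5, 3]}
`print(b)` → prints {'x': [8, 1, 832], 'y': [5, 3], 'z': [8, 2]}

Answer:
{'x': [8, 1, 832], 'y': [5, 3]}
{'x': [8, 1, 832], 'y': [5, 3], 'z': [8, 2]}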